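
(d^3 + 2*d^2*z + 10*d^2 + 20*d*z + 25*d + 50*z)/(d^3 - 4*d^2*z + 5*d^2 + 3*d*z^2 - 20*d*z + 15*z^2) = (d^2 + 2*d*z + 5*d + 10*z)/(d^2 - 4*d*z + 3*z^2)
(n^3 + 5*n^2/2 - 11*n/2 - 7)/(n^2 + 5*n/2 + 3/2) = (2*n^2 + 3*n - 14)/(2*n + 3)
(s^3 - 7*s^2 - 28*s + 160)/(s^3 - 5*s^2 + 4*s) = (s^2 - 3*s - 40)/(s*(s - 1))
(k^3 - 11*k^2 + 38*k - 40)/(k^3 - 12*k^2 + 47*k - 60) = (k - 2)/(k - 3)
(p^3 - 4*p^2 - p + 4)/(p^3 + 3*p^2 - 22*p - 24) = (p - 1)/(p + 6)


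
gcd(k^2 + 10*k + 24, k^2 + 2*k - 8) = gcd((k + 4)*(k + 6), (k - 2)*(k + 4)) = k + 4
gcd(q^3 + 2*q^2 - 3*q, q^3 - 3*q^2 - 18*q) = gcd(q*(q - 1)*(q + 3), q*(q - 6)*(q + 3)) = q^2 + 3*q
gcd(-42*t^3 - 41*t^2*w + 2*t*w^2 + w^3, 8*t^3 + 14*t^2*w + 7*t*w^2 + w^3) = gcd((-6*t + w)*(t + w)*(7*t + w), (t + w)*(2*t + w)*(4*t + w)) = t + w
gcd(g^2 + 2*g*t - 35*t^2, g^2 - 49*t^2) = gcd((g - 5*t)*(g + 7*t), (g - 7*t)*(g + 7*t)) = g + 7*t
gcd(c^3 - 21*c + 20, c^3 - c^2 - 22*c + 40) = c^2 + c - 20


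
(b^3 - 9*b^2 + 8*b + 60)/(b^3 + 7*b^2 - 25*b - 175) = (b^2 - 4*b - 12)/(b^2 + 12*b + 35)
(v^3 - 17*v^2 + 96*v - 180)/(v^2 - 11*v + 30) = v - 6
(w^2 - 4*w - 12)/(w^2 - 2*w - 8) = (w - 6)/(w - 4)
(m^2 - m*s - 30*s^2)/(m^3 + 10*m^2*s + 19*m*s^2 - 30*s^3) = (-m + 6*s)/(-m^2 - 5*m*s + 6*s^2)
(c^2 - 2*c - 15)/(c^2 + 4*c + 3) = (c - 5)/(c + 1)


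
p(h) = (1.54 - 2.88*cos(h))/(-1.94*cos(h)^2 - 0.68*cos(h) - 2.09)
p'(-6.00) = -0.10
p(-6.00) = 0.27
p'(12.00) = 0.27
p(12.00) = 0.22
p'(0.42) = -0.17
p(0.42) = 0.25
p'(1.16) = -1.10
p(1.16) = -0.15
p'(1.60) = -1.60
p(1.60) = -0.78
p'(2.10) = -0.45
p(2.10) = -1.34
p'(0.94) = -0.70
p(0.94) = 0.05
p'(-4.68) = -1.60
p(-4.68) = -0.79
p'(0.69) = -0.37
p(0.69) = 0.18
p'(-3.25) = 0.04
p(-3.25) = -1.32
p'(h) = (1.54 - 2.88*cos(h))*(-3.88*sin(h)*cos(h) - 0.68*sin(h))/(-1.94*cos(h)^2 - 0.68*cos(h) - 2.09)^2 + 2.88*sin(h)/(-1.94*cos(h)^2 - 0.68*cos(h) - 2.09) = (5.5872*cos(h)^2 - 5.9752*cos(h) - 7.0664)*sin(h)/(3.7636*cos(h)^4 + 2.6384*cos(h)^3 + 8.5716*cos(h)^2 + 2.8424*cos(h) + 4.3681)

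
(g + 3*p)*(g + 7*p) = g^2 + 10*g*p + 21*p^2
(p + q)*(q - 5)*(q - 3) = p*q^2 - 8*p*q + 15*p + q^3 - 8*q^2 + 15*q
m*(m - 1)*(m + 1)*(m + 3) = m^4 + 3*m^3 - m^2 - 3*m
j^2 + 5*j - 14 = (j - 2)*(j + 7)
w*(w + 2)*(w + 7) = w^3 + 9*w^2 + 14*w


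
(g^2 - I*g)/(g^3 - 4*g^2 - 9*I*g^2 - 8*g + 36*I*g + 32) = g/(g^2 + g*(-4 - 8*I) + 32*I)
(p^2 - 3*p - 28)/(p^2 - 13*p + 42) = (p + 4)/(p - 6)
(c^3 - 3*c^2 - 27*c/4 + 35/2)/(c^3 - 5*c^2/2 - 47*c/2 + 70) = (c^2 + c/2 - 5)/(c^2 + c - 20)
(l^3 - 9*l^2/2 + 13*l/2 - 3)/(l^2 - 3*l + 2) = l - 3/2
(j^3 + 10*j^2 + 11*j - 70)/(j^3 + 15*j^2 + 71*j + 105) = (j - 2)/(j + 3)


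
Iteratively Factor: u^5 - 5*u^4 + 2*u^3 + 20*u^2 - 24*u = (u)*(u^4 - 5*u^3 + 2*u^2 + 20*u - 24) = u*(u + 2)*(u^3 - 7*u^2 + 16*u - 12) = u*(u - 2)*(u + 2)*(u^2 - 5*u + 6) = u*(u - 2)^2*(u + 2)*(u - 3)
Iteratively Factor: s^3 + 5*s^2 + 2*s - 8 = (s + 2)*(s^2 + 3*s - 4) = (s - 1)*(s + 2)*(s + 4)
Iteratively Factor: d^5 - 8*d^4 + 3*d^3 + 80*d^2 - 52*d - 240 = (d - 4)*(d^4 - 4*d^3 - 13*d^2 + 28*d + 60) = (d - 5)*(d - 4)*(d^3 + d^2 - 8*d - 12) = (d - 5)*(d - 4)*(d + 2)*(d^2 - d - 6) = (d - 5)*(d - 4)*(d - 3)*(d + 2)*(d + 2)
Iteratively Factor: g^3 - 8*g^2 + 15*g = (g - 3)*(g^2 - 5*g) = (g - 5)*(g - 3)*(g)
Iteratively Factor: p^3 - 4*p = (p - 2)*(p^2 + 2*p) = p*(p - 2)*(p + 2)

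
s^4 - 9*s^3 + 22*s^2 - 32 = (s - 4)^2*(s - 2)*(s + 1)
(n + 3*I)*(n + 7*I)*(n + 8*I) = n^3 + 18*I*n^2 - 101*n - 168*I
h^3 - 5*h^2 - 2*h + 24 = (h - 4)*(h - 3)*(h + 2)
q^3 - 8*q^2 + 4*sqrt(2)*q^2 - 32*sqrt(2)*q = q*(q - 8)*(q + 4*sqrt(2))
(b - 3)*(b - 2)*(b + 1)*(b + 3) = b^4 - b^3 - 11*b^2 + 9*b + 18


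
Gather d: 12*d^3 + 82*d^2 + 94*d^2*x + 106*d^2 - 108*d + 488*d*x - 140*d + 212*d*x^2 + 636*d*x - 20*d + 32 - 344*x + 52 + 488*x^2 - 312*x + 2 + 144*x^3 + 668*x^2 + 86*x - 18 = 12*d^3 + d^2*(94*x + 188) + d*(212*x^2 + 1124*x - 268) + 144*x^3 + 1156*x^2 - 570*x + 68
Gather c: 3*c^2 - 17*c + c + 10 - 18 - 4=3*c^2 - 16*c - 12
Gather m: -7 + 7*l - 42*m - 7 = 7*l - 42*m - 14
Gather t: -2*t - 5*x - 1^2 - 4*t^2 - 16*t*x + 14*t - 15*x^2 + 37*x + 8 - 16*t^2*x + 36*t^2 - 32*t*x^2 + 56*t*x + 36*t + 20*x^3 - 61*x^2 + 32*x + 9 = t^2*(32 - 16*x) + t*(-32*x^2 + 40*x + 48) + 20*x^3 - 76*x^2 + 64*x + 16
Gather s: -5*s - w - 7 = -5*s - w - 7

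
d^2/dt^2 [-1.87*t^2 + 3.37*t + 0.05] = -3.74000000000000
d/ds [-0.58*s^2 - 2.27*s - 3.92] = -1.16*s - 2.27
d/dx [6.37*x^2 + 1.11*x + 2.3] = 12.74*x + 1.11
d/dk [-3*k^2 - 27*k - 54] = -6*k - 27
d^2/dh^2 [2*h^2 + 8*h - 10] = 4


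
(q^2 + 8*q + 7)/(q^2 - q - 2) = (q + 7)/(q - 2)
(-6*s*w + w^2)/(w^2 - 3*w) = (-6*s + w)/(w - 3)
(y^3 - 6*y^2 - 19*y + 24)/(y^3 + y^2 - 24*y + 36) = (y^3 - 6*y^2 - 19*y + 24)/(y^3 + y^2 - 24*y + 36)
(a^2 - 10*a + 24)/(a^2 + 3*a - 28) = (a - 6)/(a + 7)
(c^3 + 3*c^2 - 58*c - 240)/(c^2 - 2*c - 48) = c + 5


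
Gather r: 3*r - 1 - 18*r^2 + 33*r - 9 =-18*r^2 + 36*r - 10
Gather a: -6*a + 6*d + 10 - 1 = -6*a + 6*d + 9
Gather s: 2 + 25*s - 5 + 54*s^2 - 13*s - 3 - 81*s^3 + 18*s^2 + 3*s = -81*s^3 + 72*s^2 + 15*s - 6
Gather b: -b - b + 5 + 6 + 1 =12 - 2*b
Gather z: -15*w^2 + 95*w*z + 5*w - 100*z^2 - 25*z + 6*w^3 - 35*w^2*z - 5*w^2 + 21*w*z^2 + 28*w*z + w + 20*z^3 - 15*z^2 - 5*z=6*w^3 - 20*w^2 + 6*w + 20*z^3 + z^2*(21*w - 115) + z*(-35*w^2 + 123*w - 30)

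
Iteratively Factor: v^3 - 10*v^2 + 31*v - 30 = (v - 3)*(v^2 - 7*v + 10) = (v - 5)*(v - 3)*(v - 2)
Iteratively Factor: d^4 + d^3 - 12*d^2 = (d - 3)*(d^3 + 4*d^2) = (d - 3)*(d + 4)*(d^2) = d*(d - 3)*(d + 4)*(d)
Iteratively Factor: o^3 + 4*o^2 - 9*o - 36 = (o + 4)*(o^2 - 9) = (o - 3)*(o + 4)*(o + 3)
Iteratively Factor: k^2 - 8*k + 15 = (k - 3)*(k - 5)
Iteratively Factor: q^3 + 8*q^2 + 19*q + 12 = (q + 4)*(q^2 + 4*q + 3) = (q + 1)*(q + 4)*(q + 3)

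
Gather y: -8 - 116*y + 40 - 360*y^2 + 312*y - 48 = -360*y^2 + 196*y - 16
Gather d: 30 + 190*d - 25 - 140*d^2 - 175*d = -140*d^2 + 15*d + 5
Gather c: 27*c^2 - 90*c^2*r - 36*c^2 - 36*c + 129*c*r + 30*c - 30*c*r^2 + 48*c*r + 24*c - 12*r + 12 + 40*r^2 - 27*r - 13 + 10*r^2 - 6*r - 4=c^2*(-90*r - 9) + c*(-30*r^2 + 177*r + 18) + 50*r^2 - 45*r - 5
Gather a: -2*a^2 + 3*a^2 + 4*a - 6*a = a^2 - 2*a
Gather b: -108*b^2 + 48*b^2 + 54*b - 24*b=-60*b^2 + 30*b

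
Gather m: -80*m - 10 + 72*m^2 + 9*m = 72*m^2 - 71*m - 10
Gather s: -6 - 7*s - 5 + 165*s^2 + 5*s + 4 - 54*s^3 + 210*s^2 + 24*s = -54*s^3 + 375*s^2 + 22*s - 7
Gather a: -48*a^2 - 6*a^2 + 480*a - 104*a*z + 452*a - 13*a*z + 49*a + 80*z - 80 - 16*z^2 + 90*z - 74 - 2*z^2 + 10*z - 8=-54*a^2 + a*(981 - 117*z) - 18*z^2 + 180*z - 162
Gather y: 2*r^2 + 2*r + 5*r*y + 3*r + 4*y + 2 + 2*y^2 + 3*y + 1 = 2*r^2 + 5*r + 2*y^2 + y*(5*r + 7) + 3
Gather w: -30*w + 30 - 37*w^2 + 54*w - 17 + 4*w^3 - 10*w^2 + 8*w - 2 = 4*w^3 - 47*w^2 + 32*w + 11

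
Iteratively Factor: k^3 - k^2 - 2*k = (k + 1)*(k^2 - 2*k) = k*(k + 1)*(k - 2)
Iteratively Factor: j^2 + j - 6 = (j - 2)*(j + 3)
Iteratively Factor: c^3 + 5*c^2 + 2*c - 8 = (c + 4)*(c^2 + c - 2) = (c - 1)*(c + 4)*(c + 2)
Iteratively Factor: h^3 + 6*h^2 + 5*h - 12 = (h - 1)*(h^2 + 7*h + 12) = (h - 1)*(h + 3)*(h + 4)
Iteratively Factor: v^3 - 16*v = (v - 4)*(v^2 + 4*v) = v*(v - 4)*(v + 4)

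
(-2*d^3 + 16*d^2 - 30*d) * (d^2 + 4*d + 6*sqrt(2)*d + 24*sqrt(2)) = -2*d^5 - 12*sqrt(2)*d^4 + 8*d^4 + 34*d^3 + 48*sqrt(2)*d^3 - 120*d^2 + 204*sqrt(2)*d^2 - 720*sqrt(2)*d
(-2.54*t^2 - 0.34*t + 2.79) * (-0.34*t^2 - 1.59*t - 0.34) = 0.8636*t^4 + 4.1542*t^3 + 0.4556*t^2 - 4.3205*t - 0.9486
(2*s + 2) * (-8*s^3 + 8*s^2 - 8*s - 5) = -16*s^4 - 26*s - 10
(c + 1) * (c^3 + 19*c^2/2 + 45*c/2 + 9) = c^4 + 21*c^3/2 + 32*c^2 + 63*c/2 + 9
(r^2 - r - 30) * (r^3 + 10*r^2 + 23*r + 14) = r^5 + 9*r^4 - 17*r^3 - 309*r^2 - 704*r - 420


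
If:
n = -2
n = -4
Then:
No Solution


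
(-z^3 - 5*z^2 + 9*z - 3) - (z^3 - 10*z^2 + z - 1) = -2*z^3 + 5*z^2 + 8*z - 2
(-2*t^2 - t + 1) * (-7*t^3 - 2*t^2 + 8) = 14*t^5 + 11*t^4 - 5*t^3 - 18*t^2 - 8*t + 8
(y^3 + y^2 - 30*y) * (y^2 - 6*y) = y^5 - 5*y^4 - 36*y^3 + 180*y^2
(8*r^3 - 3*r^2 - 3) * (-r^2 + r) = -8*r^5 + 11*r^4 - 3*r^3 + 3*r^2 - 3*r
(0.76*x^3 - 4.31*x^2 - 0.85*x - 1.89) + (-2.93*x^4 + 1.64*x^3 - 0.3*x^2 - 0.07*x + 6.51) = -2.93*x^4 + 2.4*x^3 - 4.61*x^2 - 0.92*x + 4.62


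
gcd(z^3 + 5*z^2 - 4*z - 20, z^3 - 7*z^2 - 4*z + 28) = z^2 - 4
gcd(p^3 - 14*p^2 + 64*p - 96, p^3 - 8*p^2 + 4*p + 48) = p^2 - 10*p + 24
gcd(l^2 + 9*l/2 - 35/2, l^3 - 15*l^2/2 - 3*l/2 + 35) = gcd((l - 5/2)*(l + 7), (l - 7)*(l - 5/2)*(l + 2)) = l - 5/2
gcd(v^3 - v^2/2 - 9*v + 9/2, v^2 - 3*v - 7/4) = 1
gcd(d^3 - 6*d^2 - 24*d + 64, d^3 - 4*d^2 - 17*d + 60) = d + 4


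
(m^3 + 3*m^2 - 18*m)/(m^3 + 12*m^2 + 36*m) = (m - 3)/(m + 6)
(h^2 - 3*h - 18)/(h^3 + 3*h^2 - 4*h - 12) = (h - 6)/(h^2 - 4)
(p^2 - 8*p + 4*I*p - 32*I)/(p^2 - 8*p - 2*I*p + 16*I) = (p + 4*I)/(p - 2*I)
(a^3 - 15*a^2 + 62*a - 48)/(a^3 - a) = (a^2 - 14*a + 48)/(a*(a + 1))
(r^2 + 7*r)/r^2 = (r + 7)/r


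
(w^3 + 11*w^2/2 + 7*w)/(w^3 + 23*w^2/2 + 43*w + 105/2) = w*(w + 2)/(w^2 + 8*w + 15)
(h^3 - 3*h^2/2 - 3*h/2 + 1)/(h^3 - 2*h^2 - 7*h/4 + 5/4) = 2*(h - 2)/(2*h - 5)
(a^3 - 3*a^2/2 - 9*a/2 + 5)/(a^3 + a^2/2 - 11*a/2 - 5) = (a - 1)/(a + 1)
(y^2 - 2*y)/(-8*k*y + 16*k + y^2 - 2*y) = y/(-8*k + y)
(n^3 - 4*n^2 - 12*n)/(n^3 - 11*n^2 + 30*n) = (n + 2)/(n - 5)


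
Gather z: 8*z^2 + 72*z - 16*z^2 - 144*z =-8*z^2 - 72*z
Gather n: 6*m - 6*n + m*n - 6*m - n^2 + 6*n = m*n - n^2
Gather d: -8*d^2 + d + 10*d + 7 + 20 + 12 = -8*d^2 + 11*d + 39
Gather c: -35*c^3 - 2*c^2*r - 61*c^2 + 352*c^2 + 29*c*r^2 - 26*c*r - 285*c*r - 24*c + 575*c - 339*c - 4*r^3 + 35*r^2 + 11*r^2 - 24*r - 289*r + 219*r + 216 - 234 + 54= -35*c^3 + c^2*(291 - 2*r) + c*(29*r^2 - 311*r + 212) - 4*r^3 + 46*r^2 - 94*r + 36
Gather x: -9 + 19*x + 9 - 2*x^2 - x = -2*x^2 + 18*x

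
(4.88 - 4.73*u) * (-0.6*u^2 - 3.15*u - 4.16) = 2.838*u^3 + 11.9715*u^2 + 4.3048*u - 20.3008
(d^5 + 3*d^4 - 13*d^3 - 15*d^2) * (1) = d^5 + 3*d^4 - 13*d^3 - 15*d^2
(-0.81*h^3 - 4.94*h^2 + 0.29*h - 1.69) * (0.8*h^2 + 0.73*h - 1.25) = -0.648*h^5 - 4.5433*h^4 - 2.3617*h^3 + 5.0347*h^2 - 1.5962*h + 2.1125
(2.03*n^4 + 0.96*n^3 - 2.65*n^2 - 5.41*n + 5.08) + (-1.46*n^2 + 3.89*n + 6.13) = 2.03*n^4 + 0.96*n^3 - 4.11*n^2 - 1.52*n + 11.21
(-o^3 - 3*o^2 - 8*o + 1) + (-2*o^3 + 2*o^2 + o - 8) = -3*o^3 - o^2 - 7*o - 7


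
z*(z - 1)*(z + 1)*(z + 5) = z^4 + 5*z^3 - z^2 - 5*z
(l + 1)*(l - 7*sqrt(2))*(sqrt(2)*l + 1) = sqrt(2)*l^3 - 13*l^2 + sqrt(2)*l^2 - 13*l - 7*sqrt(2)*l - 7*sqrt(2)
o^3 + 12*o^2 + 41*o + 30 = (o + 1)*(o + 5)*(o + 6)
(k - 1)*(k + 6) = k^2 + 5*k - 6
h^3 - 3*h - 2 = (h - 2)*(h + 1)^2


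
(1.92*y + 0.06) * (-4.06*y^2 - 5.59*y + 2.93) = -7.7952*y^3 - 10.9764*y^2 + 5.2902*y + 0.1758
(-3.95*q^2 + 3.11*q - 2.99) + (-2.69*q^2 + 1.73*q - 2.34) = -6.64*q^2 + 4.84*q - 5.33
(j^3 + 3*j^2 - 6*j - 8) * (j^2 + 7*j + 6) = j^5 + 10*j^4 + 21*j^3 - 32*j^2 - 92*j - 48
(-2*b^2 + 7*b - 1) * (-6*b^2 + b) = 12*b^4 - 44*b^3 + 13*b^2 - b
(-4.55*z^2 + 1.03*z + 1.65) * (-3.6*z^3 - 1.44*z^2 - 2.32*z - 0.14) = 16.38*z^5 + 2.844*z^4 + 3.1328*z^3 - 4.1286*z^2 - 3.9722*z - 0.231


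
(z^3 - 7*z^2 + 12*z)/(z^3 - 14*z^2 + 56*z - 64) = z*(z - 3)/(z^2 - 10*z + 16)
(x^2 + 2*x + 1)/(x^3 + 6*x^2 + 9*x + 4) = 1/(x + 4)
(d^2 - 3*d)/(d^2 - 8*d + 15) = d/(d - 5)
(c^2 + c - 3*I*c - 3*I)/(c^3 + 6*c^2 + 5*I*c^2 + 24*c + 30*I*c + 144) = (c + 1)/(c^2 + c*(6 + 8*I) + 48*I)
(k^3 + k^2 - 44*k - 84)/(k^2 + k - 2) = (k^2 - k - 42)/(k - 1)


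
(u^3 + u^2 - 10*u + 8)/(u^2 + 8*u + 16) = (u^2 - 3*u + 2)/(u + 4)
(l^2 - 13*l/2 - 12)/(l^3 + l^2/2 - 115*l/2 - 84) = 1/(l + 7)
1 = 1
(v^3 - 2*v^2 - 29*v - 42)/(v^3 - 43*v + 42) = (v^3 - 2*v^2 - 29*v - 42)/(v^3 - 43*v + 42)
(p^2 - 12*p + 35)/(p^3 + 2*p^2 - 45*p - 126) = (p - 5)/(p^2 + 9*p + 18)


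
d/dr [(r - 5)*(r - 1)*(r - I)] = 3*r^2 - 2*r*(6 + I) + 5 + 6*I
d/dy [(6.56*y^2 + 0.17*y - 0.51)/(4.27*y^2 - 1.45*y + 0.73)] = (-10.2379*y^2 + 13.933*y - 0.6154)/(18.2329*y^4 - 12.383*y^3 + 8.3367*y^2 - 2.117*y + 0.5329)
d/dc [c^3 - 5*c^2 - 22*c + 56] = 3*c^2 - 10*c - 22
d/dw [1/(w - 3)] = -1/(w - 3)^2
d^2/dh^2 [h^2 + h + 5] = 2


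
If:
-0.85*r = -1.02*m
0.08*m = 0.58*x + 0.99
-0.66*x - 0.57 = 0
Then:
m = 6.11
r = 7.34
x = -0.86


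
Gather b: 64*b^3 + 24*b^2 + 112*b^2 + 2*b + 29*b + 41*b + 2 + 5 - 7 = 64*b^3 + 136*b^2 + 72*b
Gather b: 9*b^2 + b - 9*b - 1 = 9*b^2 - 8*b - 1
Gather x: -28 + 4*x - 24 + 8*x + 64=12*x + 12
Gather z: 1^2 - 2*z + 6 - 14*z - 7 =-16*z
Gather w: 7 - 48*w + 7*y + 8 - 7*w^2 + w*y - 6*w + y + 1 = -7*w^2 + w*(y - 54) + 8*y + 16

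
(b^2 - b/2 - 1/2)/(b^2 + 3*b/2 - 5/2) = (2*b + 1)/(2*b + 5)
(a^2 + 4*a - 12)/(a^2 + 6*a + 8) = (a^2 + 4*a - 12)/(a^2 + 6*a + 8)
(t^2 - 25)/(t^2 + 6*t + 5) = (t - 5)/(t + 1)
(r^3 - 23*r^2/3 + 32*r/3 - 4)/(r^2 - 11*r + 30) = (3*r^2 - 5*r + 2)/(3*(r - 5))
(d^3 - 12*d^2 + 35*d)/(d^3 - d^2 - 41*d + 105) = d*(d - 7)/(d^2 + 4*d - 21)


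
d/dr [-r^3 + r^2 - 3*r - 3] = -3*r^2 + 2*r - 3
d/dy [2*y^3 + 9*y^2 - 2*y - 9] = 6*y^2 + 18*y - 2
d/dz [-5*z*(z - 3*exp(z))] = 15*z*exp(z) - 10*z + 15*exp(z)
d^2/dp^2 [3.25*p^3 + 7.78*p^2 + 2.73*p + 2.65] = 19.5*p + 15.56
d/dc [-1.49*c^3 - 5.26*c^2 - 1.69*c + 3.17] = -4.47*c^2 - 10.52*c - 1.69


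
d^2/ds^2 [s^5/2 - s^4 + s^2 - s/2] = 10*s^3 - 12*s^2 + 2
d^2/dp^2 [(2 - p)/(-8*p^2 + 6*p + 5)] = 4*((11 - 12*p)*(-8*p^2 + 6*p + 5) - 2*(p - 2)*(8*p - 3)^2)/(-8*p^2 + 6*p + 5)^3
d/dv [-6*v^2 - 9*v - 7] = -12*v - 9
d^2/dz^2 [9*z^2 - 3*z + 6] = 18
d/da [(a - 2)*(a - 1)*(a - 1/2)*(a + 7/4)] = 4*a^3 - 21*a^2/4 - 21*a/4 + 41/8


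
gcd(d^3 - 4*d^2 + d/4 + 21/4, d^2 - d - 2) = d + 1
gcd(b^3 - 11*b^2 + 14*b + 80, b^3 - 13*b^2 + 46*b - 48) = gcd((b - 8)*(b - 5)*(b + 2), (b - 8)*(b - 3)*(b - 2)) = b - 8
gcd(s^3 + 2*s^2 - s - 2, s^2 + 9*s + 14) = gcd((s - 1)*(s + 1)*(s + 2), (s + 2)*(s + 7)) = s + 2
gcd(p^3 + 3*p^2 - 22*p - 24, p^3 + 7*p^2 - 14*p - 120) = p^2 + 2*p - 24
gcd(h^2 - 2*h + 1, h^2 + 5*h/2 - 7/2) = h - 1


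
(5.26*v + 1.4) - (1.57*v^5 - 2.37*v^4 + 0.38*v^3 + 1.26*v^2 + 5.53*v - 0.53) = -1.57*v^5 + 2.37*v^4 - 0.38*v^3 - 1.26*v^2 - 0.27*v + 1.93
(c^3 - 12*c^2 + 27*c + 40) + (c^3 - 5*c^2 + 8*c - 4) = 2*c^3 - 17*c^2 + 35*c + 36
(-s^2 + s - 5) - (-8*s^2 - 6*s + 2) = 7*s^2 + 7*s - 7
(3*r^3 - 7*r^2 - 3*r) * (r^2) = 3*r^5 - 7*r^4 - 3*r^3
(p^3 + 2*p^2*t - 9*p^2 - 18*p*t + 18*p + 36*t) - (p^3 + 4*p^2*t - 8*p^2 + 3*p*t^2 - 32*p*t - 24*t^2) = -2*p^2*t - p^2 - 3*p*t^2 + 14*p*t + 18*p + 24*t^2 + 36*t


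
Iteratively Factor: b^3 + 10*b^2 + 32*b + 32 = (b + 2)*(b^2 + 8*b + 16) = (b + 2)*(b + 4)*(b + 4)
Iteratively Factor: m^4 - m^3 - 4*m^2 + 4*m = (m - 2)*(m^3 + m^2 - 2*m) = m*(m - 2)*(m^2 + m - 2) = m*(m - 2)*(m - 1)*(m + 2)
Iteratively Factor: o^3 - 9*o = (o - 3)*(o^2 + 3*o) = o*(o - 3)*(o + 3)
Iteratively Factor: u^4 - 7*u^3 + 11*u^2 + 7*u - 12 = (u - 1)*(u^3 - 6*u^2 + 5*u + 12) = (u - 4)*(u - 1)*(u^2 - 2*u - 3) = (u - 4)*(u - 3)*(u - 1)*(u + 1)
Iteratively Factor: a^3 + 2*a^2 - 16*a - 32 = (a + 4)*(a^2 - 2*a - 8) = (a + 2)*(a + 4)*(a - 4)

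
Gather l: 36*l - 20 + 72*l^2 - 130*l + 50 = 72*l^2 - 94*l + 30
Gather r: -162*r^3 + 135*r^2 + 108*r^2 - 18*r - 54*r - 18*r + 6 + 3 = -162*r^3 + 243*r^2 - 90*r + 9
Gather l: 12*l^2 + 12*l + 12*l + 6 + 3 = 12*l^2 + 24*l + 9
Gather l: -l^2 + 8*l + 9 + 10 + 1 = -l^2 + 8*l + 20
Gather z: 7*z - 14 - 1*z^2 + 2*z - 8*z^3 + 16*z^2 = -8*z^3 + 15*z^2 + 9*z - 14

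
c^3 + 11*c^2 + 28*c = c*(c + 4)*(c + 7)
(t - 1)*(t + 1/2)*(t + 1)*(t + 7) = t^4 + 15*t^3/2 + 5*t^2/2 - 15*t/2 - 7/2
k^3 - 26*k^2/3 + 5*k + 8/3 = (k - 8)*(k - 1)*(k + 1/3)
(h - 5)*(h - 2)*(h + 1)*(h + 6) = h^4 - 33*h^2 + 28*h + 60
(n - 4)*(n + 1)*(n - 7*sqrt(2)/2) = n^3 - 7*sqrt(2)*n^2/2 - 3*n^2 - 4*n + 21*sqrt(2)*n/2 + 14*sqrt(2)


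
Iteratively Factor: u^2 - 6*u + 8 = (u - 2)*(u - 4)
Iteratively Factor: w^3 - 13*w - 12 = (w + 1)*(w^2 - w - 12) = (w - 4)*(w + 1)*(w + 3)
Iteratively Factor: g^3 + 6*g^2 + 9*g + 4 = (g + 1)*(g^2 + 5*g + 4) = (g + 1)^2*(g + 4)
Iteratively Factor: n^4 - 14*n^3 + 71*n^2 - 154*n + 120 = (n - 5)*(n^3 - 9*n^2 + 26*n - 24) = (n - 5)*(n - 2)*(n^2 - 7*n + 12) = (n - 5)*(n - 3)*(n - 2)*(n - 4)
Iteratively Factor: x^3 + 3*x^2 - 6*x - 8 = (x - 2)*(x^2 + 5*x + 4) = (x - 2)*(x + 1)*(x + 4)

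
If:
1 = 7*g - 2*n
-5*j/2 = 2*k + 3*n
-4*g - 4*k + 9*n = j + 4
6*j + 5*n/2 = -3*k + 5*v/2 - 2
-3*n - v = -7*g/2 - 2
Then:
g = 23/537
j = 1265/537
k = -5197/2148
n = -188/537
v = 3437/1074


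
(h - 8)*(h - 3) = h^2 - 11*h + 24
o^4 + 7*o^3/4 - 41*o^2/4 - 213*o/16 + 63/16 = (o - 3)*(o - 1/4)*(o + 3/2)*(o + 7/2)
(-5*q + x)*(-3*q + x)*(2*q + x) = 30*q^3 - q^2*x - 6*q*x^2 + x^3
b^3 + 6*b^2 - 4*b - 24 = (b - 2)*(b + 2)*(b + 6)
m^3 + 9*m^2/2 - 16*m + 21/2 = (m - 3/2)*(m - 1)*(m + 7)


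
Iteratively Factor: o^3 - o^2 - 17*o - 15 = (o + 3)*(o^2 - 4*o - 5) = (o + 1)*(o + 3)*(o - 5)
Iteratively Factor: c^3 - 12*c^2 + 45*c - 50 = (c - 5)*(c^2 - 7*c + 10) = (c - 5)^2*(c - 2)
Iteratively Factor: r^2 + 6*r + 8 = (r + 4)*(r + 2)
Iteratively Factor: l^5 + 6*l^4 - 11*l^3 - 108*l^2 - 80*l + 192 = (l + 4)*(l^4 + 2*l^3 - 19*l^2 - 32*l + 48) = (l + 4)^2*(l^3 - 2*l^2 - 11*l + 12) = (l - 4)*(l + 4)^2*(l^2 + 2*l - 3) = (l - 4)*(l - 1)*(l + 4)^2*(l + 3)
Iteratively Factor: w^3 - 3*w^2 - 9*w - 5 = (w + 1)*(w^2 - 4*w - 5) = (w - 5)*(w + 1)*(w + 1)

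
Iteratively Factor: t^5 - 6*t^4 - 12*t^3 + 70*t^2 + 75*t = (t - 5)*(t^4 - t^3 - 17*t^2 - 15*t) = t*(t - 5)*(t^3 - t^2 - 17*t - 15) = t*(t - 5)*(t + 1)*(t^2 - 2*t - 15) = t*(t - 5)^2*(t + 1)*(t + 3)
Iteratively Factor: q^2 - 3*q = (q - 3)*(q)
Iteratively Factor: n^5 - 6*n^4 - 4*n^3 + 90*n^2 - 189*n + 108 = (n - 3)*(n^4 - 3*n^3 - 13*n^2 + 51*n - 36) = (n - 3)*(n + 4)*(n^3 - 7*n^2 + 15*n - 9) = (n - 3)^2*(n + 4)*(n^2 - 4*n + 3) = (n - 3)^3*(n + 4)*(n - 1)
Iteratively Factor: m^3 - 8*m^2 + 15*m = (m - 5)*(m^2 - 3*m) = m*(m - 5)*(m - 3)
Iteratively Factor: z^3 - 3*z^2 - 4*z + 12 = (z - 2)*(z^2 - z - 6) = (z - 3)*(z - 2)*(z + 2)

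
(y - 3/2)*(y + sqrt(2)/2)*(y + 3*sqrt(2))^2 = y^4 - 3*y^3/2 + 13*sqrt(2)*y^3/2 - 39*sqrt(2)*y^2/4 + 24*y^2 - 36*y + 9*sqrt(2)*y - 27*sqrt(2)/2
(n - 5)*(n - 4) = n^2 - 9*n + 20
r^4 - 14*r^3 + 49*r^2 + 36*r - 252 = (r - 7)*(r - 6)*(r - 3)*(r + 2)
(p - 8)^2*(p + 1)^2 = p^4 - 14*p^3 + 33*p^2 + 112*p + 64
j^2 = j^2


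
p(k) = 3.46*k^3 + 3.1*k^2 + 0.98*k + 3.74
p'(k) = 10.38*k^2 + 6.2*k + 0.98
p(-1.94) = -11.76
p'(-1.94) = 28.02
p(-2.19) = -19.88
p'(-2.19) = 37.19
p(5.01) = 521.56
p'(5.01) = 292.58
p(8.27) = 2180.87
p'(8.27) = 762.17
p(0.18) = 4.04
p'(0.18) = 2.43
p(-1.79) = -7.93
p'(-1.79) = 23.14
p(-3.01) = -65.48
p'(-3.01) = 76.36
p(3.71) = 226.73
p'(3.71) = 166.85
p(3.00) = 128.00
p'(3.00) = 113.00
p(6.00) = 868.58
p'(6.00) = 411.86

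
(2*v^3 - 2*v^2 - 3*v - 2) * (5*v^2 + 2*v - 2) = 10*v^5 - 6*v^4 - 23*v^3 - 12*v^2 + 2*v + 4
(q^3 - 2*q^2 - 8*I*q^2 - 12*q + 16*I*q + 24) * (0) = 0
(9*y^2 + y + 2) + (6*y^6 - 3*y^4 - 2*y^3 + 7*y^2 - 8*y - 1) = 6*y^6 - 3*y^4 - 2*y^3 + 16*y^2 - 7*y + 1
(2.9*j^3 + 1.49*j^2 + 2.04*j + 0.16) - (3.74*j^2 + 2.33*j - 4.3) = 2.9*j^3 - 2.25*j^2 - 0.29*j + 4.46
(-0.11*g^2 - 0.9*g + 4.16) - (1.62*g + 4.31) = -0.11*g^2 - 2.52*g - 0.149999999999999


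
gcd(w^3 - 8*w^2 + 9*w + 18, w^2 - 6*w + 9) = w - 3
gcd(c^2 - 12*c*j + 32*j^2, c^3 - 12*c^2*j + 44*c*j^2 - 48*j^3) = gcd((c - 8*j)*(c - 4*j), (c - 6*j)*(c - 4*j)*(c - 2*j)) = c - 4*j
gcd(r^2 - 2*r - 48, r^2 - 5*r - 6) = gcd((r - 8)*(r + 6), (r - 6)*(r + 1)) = 1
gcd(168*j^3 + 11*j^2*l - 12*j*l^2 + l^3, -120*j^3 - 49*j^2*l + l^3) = 24*j^2 + 5*j*l - l^2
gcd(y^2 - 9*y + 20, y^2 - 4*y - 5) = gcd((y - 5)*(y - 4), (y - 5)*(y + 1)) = y - 5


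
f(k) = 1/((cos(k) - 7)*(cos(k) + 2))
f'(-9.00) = 0.04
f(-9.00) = -0.12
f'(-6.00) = 0.00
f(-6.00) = -0.06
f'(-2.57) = 0.04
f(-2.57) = -0.11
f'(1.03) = -0.01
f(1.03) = -0.06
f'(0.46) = -0.00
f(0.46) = -0.06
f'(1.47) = -0.02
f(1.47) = -0.07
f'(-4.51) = -0.03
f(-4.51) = -0.08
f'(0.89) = -0.01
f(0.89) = -0.06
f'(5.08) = 0.02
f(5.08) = -0.06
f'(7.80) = -0.02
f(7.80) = -0.07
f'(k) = sin(k)/((cos(k) - 7)*(cos(k) + 2)^2) + sin(k)/((cos(k) - 7)^2*(cos(k) + 2))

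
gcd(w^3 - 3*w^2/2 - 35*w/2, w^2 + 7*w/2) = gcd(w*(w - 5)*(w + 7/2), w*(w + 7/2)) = w^2 + 7*w/2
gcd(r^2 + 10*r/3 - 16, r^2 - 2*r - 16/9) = r - 8/3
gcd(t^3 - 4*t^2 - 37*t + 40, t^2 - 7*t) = 1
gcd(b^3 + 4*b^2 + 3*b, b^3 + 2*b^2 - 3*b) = b^2 + 3*b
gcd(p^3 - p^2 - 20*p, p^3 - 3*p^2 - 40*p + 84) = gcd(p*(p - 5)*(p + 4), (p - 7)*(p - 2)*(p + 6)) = 1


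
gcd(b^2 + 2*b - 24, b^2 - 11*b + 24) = 1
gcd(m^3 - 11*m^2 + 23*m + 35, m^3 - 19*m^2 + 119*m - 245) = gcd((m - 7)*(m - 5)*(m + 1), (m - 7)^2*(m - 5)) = m^2 - 12*m + 35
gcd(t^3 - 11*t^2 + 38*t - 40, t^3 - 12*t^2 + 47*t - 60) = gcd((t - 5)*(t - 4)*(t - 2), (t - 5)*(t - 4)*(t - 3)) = t^2 - 9*t + 20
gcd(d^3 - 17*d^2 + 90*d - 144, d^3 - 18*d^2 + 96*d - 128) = d - 8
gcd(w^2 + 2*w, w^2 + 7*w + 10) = w + 2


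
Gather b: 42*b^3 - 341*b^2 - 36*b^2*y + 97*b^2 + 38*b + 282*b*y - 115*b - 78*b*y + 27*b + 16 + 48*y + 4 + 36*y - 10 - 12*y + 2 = 42*b^3 + b^2*(-36*y - 244) + b*(204*y - 50) + 72*y + 12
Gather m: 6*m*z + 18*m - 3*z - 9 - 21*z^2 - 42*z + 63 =m*(6*z + 18) - 21*z^2 - 45*z + 54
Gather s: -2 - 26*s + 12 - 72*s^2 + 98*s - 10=-72*s^2 + 72*s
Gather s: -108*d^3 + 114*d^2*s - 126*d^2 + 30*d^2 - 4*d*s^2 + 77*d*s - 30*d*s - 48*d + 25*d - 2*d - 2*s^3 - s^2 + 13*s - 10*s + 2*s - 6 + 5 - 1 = -108*d^3 - 96*d^2 - 25*d - 2*s^3 + s^2*(-4*d - 1) + s*(114*d^2 + 47*d + 5) - 2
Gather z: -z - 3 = -z - 3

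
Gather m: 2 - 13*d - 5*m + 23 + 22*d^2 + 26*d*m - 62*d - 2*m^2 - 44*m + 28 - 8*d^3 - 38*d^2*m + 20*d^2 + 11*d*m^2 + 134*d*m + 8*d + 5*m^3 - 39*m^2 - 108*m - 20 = -8*d^3 + 42*d^2 - 67*d + 5*m^3 + m^2*(11*d - 41) + m*(-38*d^2 + 160*d - 157) + 33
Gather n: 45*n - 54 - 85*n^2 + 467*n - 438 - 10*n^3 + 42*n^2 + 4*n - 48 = -10*n^3 - 43*n^2 + 516*n - 540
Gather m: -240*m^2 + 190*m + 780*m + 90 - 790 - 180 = -240*m^2 + 970*m - 880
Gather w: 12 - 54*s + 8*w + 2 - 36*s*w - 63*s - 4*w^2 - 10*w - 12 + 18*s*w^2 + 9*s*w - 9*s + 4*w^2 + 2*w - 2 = 18*s*w^2 - 27*s*w - 126*s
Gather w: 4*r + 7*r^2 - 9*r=7*r^2 - 5*r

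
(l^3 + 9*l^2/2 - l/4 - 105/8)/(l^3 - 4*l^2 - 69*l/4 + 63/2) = (l + 5/2)/(l - 6)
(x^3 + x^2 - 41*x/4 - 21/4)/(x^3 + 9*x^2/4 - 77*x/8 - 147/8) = 2*(2*x + 1)/(4*x + 7)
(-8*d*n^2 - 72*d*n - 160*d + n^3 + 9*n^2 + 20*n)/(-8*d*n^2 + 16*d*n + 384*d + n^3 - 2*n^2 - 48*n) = (n^2 + 9*n + 20)/(n^2 - 2*n - 48)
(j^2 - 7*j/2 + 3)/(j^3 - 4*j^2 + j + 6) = (j - 3/2)/(j^2 - 2*j - 3)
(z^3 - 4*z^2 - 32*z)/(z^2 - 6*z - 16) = z*(z + 4)/(z + 2)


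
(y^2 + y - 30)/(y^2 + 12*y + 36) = (y - 5)/(y + 6)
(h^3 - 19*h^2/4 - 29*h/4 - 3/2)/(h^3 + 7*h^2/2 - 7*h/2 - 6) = (4*h^2 - 23*h - 6)/(2*(2*h^2 + 5*h - 12))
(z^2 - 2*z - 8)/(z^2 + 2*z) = (z - 4)/z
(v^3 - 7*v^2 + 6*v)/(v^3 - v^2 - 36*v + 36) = v/(v + 6)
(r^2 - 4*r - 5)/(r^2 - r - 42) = (-r^2 + 4*r + 5)/(-r^2 + r + 42)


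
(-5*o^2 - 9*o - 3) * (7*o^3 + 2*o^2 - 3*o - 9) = -35*o^5 - 73*o^4 - 24*o^3 + 66*o^2 + 90*o + 27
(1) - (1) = 0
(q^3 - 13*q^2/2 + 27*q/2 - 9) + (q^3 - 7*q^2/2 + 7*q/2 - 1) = 2*q^3 - 10*q^2 + 17*q - 10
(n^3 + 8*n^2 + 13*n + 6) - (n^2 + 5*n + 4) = n^3 + 7*n^2 + 8*n + 2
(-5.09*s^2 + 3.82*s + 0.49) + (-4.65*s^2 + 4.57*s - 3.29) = -9.74*s^2 + 8.39*s - 2.8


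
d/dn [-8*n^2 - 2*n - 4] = -16*n - 2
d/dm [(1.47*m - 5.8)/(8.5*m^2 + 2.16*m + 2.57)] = (-12.495*m^2 + 98.6*m + 16.3059)/(72.25*m^4 + 36.72*m^3 + 48.3556*m^2 + 11.1024*m + 6.6049)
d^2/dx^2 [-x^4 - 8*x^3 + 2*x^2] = -12*x^2 - 48*x + 4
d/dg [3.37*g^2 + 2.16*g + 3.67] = 6.74*g + 2.16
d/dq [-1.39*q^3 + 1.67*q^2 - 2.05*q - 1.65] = -4.17*q^2 + 3.34*q - 2.05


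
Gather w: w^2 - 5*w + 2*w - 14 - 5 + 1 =w^2 - 3*w - 18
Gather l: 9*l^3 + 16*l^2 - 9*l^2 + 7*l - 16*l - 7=9*l^3 + 7*l^2 - 9*l - 7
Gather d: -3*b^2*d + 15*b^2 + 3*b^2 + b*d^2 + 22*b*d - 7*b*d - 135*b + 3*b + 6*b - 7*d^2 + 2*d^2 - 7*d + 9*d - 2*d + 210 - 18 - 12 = 18*b^2 - 126*b + d^2*(b - 5) + d*(-3*b^2 + 15*b) + 180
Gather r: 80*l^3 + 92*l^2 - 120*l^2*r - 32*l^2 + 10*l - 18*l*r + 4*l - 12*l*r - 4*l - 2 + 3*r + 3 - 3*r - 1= 80*l^3 + 60*l^2 + 10*l + r*(-120*l^2 - 30*l)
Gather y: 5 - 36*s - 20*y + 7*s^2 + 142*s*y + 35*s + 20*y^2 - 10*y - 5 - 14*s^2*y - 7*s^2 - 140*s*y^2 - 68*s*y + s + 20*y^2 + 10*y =y^2*(40 - 140*s) + y*(-14*s^2 + 74*s - 20)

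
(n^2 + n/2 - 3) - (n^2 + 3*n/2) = -n - 3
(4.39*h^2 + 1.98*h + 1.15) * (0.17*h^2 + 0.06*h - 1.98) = 0.7463*h^4 + 0.6*h^3 - 8.3779*h^2 - 3.8514*h - 2.277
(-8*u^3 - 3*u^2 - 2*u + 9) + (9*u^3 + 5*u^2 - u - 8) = u^3 + 2*u^2 - 3*u + 1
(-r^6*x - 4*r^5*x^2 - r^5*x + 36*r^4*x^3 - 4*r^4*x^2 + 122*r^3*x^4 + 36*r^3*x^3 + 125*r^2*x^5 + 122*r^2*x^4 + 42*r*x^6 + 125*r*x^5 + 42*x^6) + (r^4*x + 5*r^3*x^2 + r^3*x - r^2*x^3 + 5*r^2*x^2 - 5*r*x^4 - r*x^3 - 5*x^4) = -r^6*x - 4*r^5*x^2 - r^5*x + 36*r^4*x^3 - 4*r^4*x^2 + r^4*x + 122*r^3*x^4 + 36*r^3*x^3 + 5*r^3*x^2 + r^3*x + 125*r^2*x^5 + 122*r^2*x^4 - r^2*x^3 + 5*r^2*x^2 + 42*r*x^6 + 125*r*x^5 - 5*r*x^4 - r*x^3 + 42*x^6 - 5*x^4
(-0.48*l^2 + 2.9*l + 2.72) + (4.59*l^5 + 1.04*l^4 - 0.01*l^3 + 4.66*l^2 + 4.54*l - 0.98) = 4.59*l^5 + 1.04*l^4 - 0.01*l^3 + 4.18*l^2 + 7.44*l + 1.74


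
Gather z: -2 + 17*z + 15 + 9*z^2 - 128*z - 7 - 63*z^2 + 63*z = -54*z^2 - 48*z + 6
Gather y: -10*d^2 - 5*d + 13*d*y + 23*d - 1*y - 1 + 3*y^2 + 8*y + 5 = -10*d^2 + 18*d + 3*y^2 + y*(13*d + 7) + 4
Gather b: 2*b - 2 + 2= 2*b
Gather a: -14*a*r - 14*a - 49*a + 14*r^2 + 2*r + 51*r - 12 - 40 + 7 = a*(-14*r - 63) + 14*r^2 + 53*r - 45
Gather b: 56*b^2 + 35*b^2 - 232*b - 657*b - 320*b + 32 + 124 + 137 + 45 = 91*b^2 - 1209*b + 338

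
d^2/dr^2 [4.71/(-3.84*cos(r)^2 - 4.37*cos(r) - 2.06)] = (277.807104*(1 - cos(r)^2)^2 + 237.112704*cos(r)^3 + 79.8180150000001*cos(r)^2 - 516.62577*cos(r) - 383.183934)/(3.84*cos(r)^2 + 4.37*cos(r) + 2.06)^3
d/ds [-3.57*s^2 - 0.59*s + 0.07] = -7.14*s - 0.59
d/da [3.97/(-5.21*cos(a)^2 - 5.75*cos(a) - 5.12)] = -(41.3674*cos(a) + 22.8275)*sin(a)/(5.21*cos(a)^2 + 5.75*cos(a) + 5.12)^2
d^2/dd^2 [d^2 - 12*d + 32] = 2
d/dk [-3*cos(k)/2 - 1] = 3*sin(k)/2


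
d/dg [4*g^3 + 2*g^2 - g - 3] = 12*g^2 + 4*g - 1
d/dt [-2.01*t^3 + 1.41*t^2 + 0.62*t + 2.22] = -6.03*t^2 + 2.82*t + 0.62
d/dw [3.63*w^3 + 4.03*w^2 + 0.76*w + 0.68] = 10.89*w^2 + 8.06*w + 0.76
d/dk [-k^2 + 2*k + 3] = 2 - 2*k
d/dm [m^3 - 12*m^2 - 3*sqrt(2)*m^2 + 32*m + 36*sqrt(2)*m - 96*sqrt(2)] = 3*m^2 - 24*m - 6*sqrt(2)*m + 32 + 36*sqrt(2)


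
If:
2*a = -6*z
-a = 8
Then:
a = -8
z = 8/3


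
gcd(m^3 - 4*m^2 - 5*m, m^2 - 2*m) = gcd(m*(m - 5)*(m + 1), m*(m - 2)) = m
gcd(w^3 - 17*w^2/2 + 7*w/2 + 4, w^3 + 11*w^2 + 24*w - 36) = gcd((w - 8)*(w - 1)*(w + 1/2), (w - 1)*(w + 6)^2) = w - 1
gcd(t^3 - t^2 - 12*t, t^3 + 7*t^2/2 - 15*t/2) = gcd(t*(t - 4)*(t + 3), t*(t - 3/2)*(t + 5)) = t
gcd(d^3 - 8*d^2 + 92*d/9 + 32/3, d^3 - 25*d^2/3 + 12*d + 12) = d^2 - 16*d/3 - 4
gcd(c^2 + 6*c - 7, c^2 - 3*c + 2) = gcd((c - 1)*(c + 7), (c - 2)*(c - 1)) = c - 1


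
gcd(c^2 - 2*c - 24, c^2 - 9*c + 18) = c - 6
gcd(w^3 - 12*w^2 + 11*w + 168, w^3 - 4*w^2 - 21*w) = w^2 - 4*w - 21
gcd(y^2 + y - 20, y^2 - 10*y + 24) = y - 4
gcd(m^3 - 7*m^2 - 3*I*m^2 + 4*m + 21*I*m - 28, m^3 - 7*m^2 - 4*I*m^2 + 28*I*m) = m^2 + m*(-7 - 4*I) + 28*I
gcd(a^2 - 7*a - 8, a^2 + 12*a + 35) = 1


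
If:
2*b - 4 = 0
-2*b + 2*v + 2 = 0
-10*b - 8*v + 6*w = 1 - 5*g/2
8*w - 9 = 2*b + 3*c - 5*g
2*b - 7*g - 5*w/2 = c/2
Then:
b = 2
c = 3347/449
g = -890/449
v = 1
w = 2541/449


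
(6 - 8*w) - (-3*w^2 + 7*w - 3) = 3*w^2 - 15*w + 9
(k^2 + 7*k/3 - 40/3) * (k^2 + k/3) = k^4 + 8*k^3/3 - 113*k^2/9 - 40*k/9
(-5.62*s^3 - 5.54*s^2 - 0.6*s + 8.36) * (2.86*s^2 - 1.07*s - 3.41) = -16.0732*s^5 - 9.831*s^4 + 23.376*s^3 + 43.443*s^2 - 6.8992*s - 28.5076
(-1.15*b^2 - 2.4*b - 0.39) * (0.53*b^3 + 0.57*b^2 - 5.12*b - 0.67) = -0.6095*b^5 - 1.9275*b^4 + 4.3133*b^3 + 12.8362*b^2 + 3.6048*b + 0.2613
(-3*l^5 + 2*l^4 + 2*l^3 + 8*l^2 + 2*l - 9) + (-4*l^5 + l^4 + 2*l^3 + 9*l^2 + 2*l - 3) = -7*l^5 + 3*l^4 + 4*l^3 + 17*l^2 + 4*l - 12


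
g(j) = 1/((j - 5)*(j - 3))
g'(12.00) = 0.00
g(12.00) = 0.02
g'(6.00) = -0.44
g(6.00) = 0.33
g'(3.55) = 1.42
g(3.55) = -1.25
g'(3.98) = 0.04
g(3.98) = -1.00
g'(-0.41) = 0.03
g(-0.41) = 0.05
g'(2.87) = 29.48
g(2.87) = 3.61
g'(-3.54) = 0.00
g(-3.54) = 0.02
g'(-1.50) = 0.01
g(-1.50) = 0.03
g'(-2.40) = 0.01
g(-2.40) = 0.03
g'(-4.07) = 0.00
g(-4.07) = 0.02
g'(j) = -1/((j - 5)*(j - 3)^2) - 1/((j - 5)^2*(j - 3)) = 2*(4 - j)/(j^4 - 16*j^3 + 94*j^2 - 240*j + 225)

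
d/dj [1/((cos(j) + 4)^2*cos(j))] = (3*cos(j) + 4)*sin(j)/((cos(j) + 4)^3*cos(j)^2)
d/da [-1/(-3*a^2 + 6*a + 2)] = 6*(1 - a)/(-3*a^2 + 6*a + 2)^2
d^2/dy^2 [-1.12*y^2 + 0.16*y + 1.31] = -2.24000000000000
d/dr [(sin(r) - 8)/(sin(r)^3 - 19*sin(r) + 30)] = (-2*sin(r)^3 + 24*sin(r)^2 - 122)*cos(r)/(sin(r)^3 - 19*sin(r) + 30)^2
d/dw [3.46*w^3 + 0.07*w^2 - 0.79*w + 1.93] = 10.38*w^2 + 0.14*w - 0.79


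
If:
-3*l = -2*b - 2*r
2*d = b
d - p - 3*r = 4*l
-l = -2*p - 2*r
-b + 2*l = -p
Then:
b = 0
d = 0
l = 0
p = 0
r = 0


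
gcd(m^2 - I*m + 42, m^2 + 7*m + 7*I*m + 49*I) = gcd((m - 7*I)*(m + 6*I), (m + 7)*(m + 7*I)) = 1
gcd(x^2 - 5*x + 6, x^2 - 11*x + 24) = x - 3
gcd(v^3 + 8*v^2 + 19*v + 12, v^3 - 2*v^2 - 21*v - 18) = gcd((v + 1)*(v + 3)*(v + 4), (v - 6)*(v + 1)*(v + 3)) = v^2 + 4*v + 3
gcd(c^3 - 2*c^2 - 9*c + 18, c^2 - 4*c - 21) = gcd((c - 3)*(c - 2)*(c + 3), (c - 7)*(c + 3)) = c + 3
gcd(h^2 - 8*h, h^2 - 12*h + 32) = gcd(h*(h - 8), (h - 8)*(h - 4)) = h - 8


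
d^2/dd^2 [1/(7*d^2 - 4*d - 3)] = 2*(49*d^2 - 28*d - 4*(7*d - 2)^2 - 21)/(-7*d^2 + 4*d + 3)^3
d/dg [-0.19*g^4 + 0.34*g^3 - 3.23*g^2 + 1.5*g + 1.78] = -0.76*g^3 + 1.02*g^2 - 6.46*g + 1.5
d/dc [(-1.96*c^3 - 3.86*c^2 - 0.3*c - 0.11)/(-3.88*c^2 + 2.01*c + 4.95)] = (7.6048*c^4 - 7.8792*c^3 - 38.0286*c^2 - 39.0676*c - 1.2639)/(15.0544*c^4 - 15.5976*c^3 - 34.3719*c^2 + 19.899*c + 24.5025)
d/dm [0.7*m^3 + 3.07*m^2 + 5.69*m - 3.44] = 2.1*m^2 + 6.14*m + 5.69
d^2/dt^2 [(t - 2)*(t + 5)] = 2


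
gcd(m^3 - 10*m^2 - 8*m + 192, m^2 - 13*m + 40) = m - 8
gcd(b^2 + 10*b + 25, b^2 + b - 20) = b + 5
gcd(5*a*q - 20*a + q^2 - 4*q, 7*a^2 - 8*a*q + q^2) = 1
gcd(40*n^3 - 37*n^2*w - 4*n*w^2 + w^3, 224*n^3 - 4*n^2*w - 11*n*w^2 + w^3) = -8*n + w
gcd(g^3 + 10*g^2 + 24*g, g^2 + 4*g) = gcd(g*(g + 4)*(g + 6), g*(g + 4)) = g^2 + 4*g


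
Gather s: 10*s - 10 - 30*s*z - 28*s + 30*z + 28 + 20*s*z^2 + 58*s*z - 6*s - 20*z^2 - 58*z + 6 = s*(20*z^2 + 28*z - 24) - 20*z^2 - 28*z + 24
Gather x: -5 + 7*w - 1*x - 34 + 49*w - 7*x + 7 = 56*w - 8*x - 32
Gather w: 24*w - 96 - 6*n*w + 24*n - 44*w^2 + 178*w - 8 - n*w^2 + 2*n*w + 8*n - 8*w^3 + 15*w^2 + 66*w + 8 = 32*n - 8*w^3 + w^2*(-n - 29) + w*(268 - 4*n) - 96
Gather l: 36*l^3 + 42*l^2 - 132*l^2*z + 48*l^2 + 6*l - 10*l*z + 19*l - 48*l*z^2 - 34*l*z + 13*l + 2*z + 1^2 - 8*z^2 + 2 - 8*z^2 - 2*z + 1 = 36*l^3 + l^2*(90 - 132*z) + l*(-48*z^2 - 44*z + 38) - 16*z^2 + 4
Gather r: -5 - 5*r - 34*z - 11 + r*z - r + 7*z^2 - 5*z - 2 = r*(z - 6) + 7*z^2 - 39*z - 18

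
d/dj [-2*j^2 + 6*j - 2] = 6 - 4*j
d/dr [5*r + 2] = 5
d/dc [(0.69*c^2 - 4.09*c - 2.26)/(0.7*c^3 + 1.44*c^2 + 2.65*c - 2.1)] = (-0.483*c^4 + 5.726*c^3 + 12.4641*c^2 + 3.6108*c + 14.578)/(0.49*c^6 + 2.016*c^5 + 5.7836*c^4 + 4.692*c^3 + 0.9745*c^2 - 11.13*c + 4.41)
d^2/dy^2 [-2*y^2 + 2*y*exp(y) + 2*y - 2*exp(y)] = 2*y*exp(y) + 2*exp(y) - 4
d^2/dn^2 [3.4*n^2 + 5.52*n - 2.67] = 6.80000000000000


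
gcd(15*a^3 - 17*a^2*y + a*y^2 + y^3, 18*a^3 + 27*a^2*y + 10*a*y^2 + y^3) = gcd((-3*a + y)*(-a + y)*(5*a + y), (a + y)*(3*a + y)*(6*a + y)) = 1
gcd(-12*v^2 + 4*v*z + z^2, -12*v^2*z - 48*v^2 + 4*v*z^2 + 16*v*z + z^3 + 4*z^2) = -12*v^2 + 4*v*z + z^2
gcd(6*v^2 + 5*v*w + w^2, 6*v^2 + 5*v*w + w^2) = 6*v^2 + 5*v*w + w^2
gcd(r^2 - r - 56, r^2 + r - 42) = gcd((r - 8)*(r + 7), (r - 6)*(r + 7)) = r + 7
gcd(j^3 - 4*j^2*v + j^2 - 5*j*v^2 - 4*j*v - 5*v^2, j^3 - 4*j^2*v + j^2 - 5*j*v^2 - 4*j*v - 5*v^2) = -j^3 + 4*j^2*v - j^2 + 5*j*v^2 + 4*j*v + 5*v^2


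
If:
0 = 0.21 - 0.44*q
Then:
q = 0.48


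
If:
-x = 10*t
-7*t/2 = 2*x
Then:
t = 0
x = 0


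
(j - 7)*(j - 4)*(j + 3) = j^3 - 8*j^2 - 5*j + 84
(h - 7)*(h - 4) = h^2 - 11*h + 28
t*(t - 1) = t^2 - t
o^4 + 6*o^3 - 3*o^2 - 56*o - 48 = (o - 3)*(o + 1)*(o + 4)^2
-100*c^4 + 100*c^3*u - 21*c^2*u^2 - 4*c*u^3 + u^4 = (-5*c + u)*(-2*c + u)^2*(5*c + u)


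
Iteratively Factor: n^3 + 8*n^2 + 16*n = (n + 4)*(n^2 + 4*n) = n*(n + 4)*(n + 4)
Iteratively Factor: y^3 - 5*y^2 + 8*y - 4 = (y - 2)*(y^2 - 3*y + 2) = (y - 2)^2*(y - 1)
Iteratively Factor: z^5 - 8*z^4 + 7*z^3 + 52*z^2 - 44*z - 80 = (z - 5)*(z^4 - 3*z^3 - 8*z^2 + 12*z + 16) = (z - 5)*(z + 2)*(z^3 - 5*z^2 + 2*z + 8) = (z - 5)*(z - 4)*(z + 2)*(z^2 - z - 2) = (z - 5)*(z - 4)*(z + 1)*(z + 2)*(z - 2)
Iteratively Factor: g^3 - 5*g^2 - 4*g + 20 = (g - 5)*(g^2 - 4) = (g - 5)*(g - 2)*(g + 2)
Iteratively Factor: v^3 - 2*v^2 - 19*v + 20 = (v - 5)*(v^2 + 3*v - 4) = (v - 5)*(v - 1)*(v + 4)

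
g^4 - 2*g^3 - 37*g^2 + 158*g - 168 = (g - 4)*(g - 3)*(g - 2)*(g + 7)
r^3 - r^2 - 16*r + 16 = (r - 4)*(r - 1)*(r + 4)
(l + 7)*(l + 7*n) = l^2 + 7*l*n + 7*l + 49*n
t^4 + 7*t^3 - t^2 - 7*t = t*(t - 1)*(t + 1)*(t + 7)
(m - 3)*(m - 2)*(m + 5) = m^3 - 19*m + 30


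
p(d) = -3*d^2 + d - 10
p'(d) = 1 - 6*d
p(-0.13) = -10.18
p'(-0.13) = 1.78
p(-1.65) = -19.82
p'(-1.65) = 10.90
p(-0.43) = -10.98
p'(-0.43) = 3.58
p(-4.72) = -81.56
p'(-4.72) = 29.32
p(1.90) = -18.93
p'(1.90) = -10.40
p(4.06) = -55.39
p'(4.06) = -23.36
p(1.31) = -13.84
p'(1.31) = -6.86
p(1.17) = -12.94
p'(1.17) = -6.02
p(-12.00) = -454.00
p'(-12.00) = 73.00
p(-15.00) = -700.00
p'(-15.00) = 91.00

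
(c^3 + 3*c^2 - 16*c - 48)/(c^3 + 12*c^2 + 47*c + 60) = (c - 4)/(c + 5)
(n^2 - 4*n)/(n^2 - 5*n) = (n - 4)/(n - 5)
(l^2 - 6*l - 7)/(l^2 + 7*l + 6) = (l - 7)/(l + 6)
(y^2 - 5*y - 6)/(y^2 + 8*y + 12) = (y^2 - 5*y - 6)/(y^2 + 8*y + 12)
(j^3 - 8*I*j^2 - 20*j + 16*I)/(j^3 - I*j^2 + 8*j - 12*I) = (j - 4*I)/(j + 3*I)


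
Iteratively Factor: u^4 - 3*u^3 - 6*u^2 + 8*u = (u)*(u^3 - 3*u^2 - 6*u + 8) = u*(u - 4)*(u^2 + u - 2) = u*(u - 4)*(u - 1)*(u + 2)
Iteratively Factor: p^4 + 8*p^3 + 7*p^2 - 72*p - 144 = (p + 4)*(p^3 + 4*p^2 - 9*p - 36) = (p + 3)*(p + 4)*(p^2 + p - 12) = (p + 3)*(p + 4)^2*(p - 3)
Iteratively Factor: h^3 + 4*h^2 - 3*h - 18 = (h + 3)*(h^2 + h - 6) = (h - 2)*(h + 3)*(h + 3)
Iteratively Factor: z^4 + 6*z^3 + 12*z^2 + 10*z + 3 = (z + 1)*(z^3 + 5*z^2 + 7*z + 3) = (z + 1)*(z + 3)*(z^2 + 2*z + 1) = (z + 1)^2*(z + 3)*(z + 1)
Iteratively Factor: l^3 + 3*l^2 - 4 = (l - 1)*(l^2 + 4*l + 4) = (l - 1)*(l + 2)*(l + 2)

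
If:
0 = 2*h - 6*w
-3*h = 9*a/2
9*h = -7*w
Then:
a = 0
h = 0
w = 0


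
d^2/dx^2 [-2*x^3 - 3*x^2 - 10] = -12*x - 6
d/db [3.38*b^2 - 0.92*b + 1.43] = 6.76*b - 0.92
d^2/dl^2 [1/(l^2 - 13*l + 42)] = 2*(-l^2 + 13*l + (2*l - 13)^2 - 42)/(l^2 - 13*l + 42)^3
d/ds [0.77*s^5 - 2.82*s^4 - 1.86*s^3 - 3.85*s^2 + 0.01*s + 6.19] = 3.85*s^4 - 11.28*s^3 - 5.58*s^2 - 7.7*s + 0.01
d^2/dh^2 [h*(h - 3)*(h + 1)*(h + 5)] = 12*h^2 + 18*h - 26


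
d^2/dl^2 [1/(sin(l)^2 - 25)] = 2*(-2*sin(l)^4 - 47*sin(l)^2 + 25)/(sin(l)^2 - 25)^3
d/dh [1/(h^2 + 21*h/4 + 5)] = 4*(-8*h - 21)/(4*h^2 + 21*h + 20)^2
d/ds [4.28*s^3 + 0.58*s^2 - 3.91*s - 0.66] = 12.84*s^2 + 1.16*s - 3.91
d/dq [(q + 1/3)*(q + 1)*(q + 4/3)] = 3*q^2 + 16*q/3 + 19/9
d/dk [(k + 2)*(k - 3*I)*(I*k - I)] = 3*I*k^2 + 2*k*(3 + I) + 3 - 2*I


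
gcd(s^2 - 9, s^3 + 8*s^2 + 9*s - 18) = s + 3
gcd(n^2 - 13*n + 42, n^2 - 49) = n - 7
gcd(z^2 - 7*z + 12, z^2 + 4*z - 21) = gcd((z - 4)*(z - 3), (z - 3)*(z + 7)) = z - 3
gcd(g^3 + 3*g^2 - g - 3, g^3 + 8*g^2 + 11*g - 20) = g - 1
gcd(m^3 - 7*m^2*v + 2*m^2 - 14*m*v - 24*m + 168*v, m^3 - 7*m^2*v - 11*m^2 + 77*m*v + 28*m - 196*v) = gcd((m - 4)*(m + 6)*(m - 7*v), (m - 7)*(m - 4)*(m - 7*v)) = -m^2 + 7*m*v + 4*m - 28*v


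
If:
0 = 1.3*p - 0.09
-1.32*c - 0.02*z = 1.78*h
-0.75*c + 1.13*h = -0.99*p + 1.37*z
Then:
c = 0.0431608510360368 - 0.87072808320951*z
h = 0.634472511144131*z - 0.032006923240207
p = 0.07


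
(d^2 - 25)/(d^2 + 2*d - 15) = (d - 5)/(d - 3)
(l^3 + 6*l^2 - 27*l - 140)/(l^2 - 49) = (l^2 - l - 20)/(l - 7)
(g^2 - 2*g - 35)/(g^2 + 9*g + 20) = (g - 7)/(g + 4)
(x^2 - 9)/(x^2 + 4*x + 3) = (x - 3)/(x + 1)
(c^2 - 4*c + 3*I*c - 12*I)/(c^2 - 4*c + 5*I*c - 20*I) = (c + 3*I)/(c + 5*I)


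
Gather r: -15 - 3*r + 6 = -3*r - 9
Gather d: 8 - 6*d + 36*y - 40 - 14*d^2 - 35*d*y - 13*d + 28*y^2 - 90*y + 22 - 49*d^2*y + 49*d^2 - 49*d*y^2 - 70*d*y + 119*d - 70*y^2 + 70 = d^2*(35 - 49*y) + d*(-49*y^2 - 105*y + 100) - 42*y^2 - 54*y + 60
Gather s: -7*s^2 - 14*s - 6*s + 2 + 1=-7*s^2 - 20*s + 3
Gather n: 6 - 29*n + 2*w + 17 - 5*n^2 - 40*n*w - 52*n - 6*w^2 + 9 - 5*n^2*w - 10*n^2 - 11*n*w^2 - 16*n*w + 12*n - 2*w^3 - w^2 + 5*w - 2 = n^2*(-5*w - 15) + n*(-11*w^2 - 56*w - 69) - 2*w^3 - 7*w^2 + 7*w + 30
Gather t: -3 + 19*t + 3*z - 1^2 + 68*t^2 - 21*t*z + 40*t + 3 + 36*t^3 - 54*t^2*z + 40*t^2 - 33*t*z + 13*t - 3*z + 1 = 36*t^3 + t^2*(108 - 54*z) + t*(72 - 54*z)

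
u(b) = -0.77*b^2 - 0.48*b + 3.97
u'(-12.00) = 18.00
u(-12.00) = -101.15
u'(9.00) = -14.34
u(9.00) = -62.72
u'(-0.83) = 0.80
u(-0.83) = 3.84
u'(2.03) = -3.61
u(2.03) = -0.18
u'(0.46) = -1.19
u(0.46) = 3.59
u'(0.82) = -1.74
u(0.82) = 3.06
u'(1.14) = -2.24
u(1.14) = 2.42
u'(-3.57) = 5.02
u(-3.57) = -4.13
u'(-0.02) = -0.45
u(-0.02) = 3.98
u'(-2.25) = 2.98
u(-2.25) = 1.15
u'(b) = -1.54*b - 0.48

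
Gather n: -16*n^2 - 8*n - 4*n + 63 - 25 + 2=-16*n^2 - 12*n + 40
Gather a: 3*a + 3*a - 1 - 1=6*a - 2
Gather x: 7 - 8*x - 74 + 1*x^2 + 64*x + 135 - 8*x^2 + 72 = -7*x^2 + 56*x + 140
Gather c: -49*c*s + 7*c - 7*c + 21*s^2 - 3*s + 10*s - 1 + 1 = -49*c*s + 21*s^2 + 7*s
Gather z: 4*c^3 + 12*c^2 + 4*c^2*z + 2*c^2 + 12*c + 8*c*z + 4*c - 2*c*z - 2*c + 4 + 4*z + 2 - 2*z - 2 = 4*c^3 + 14*c^2 + 14*c + z*(4*c^2 + 6*c + 2) + 4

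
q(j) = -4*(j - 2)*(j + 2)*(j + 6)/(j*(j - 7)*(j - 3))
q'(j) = -4*(j - 2)*(j + 2)/(j*(j - 7)*(j - 3)) - 4*(j - 2)*(j + 6)/(j*(j - 7)*(j - 3)) - 4*(j + 2)*(j + 6)/(j*(j - 7)*(j - 3)) + 4*(j - 2)*(j + 2)*(j + 6)/(j*(j - 7)*(j - 3)^2) + 4*(j - 2)*(j + 2)*(j + 6)/(j*(j - 7)^2*(j - 3)) + 4*(j - 2)*(j + 2)*(j + 6)/(j^2*(j - 7)*(j - 3)) = 8*(8*j^4 - 25*j^3 - 79*j^2 + 240*j - 252)/(j^2*(j^4 - 20*j^3 + 142*j^2 - 420*j + 441))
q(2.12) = -1.76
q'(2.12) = -16.88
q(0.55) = 11.15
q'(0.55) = -15.60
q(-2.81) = 0.31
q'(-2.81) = -0.15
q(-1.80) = -0.17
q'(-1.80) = -0.98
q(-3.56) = 0.34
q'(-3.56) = 0.04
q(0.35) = 15.97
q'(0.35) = -37.56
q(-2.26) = 0.15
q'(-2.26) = -0.46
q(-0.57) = -5.18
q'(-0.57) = -13.79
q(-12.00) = -0.98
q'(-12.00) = 0.13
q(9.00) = -42.78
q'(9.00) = 20.42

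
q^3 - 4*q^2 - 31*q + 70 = (q - 7)*(q - 2)*(q + 5)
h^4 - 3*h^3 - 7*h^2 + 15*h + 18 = (h - 3)^2*(h + 1)*(h + 2)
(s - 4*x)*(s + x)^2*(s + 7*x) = s^4 + 5*s^3*x - 21*s^2*x^2 - 53*s*x^3 - 28*x^4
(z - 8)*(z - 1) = z^2 - 9*z + 8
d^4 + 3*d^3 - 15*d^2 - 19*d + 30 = (d - 3)*(d - 1)*(d + 2)*(d + 5)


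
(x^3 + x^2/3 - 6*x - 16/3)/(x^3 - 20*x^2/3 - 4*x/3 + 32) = (x + 1)/(x - 6)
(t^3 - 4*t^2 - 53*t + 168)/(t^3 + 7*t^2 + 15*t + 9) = (t^3 - 4*t^2 - 53*t + 168)/(t^3 + 7*t^2 + 15*t + 9)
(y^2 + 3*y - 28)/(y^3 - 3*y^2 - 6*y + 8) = (y + 7)/(y^2 + y - 2)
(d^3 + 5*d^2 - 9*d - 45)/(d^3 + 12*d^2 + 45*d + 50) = (d^2 - 9)/(d^2 + 7*d + 10)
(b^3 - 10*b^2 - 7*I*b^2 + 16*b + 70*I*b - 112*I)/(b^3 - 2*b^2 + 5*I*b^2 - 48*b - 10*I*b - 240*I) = (b^2 - b*(2 + 7*I) + 14*I)/(b^2 + b*(6 + 5*I) + 30*I)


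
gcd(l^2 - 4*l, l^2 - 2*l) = l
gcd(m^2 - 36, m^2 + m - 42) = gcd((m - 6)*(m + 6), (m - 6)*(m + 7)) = m - 6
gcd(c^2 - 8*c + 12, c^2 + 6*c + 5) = 1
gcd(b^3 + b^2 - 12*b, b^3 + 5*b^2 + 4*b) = b^2 + 4*b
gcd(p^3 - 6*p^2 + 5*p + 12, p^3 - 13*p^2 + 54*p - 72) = p^2 - 7*p + 12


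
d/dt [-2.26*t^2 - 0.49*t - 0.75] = -4.52*t - 0.49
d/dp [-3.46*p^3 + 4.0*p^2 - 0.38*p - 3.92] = -10.38*p^2 + 8.0*p - 0.38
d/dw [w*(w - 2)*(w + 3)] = 3*w^2 + 2*w - 6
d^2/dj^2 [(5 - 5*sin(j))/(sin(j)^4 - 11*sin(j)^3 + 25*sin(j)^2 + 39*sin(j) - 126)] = 5*(9*sin(j)^7 - 83*sin(j)^6 + 196*sin(j)^5 - 446*sin(j)^4 + 2531*sin(j)^3 + 335*sin(j)^2 - 1192*sin(j) - 54)/((sin(j) - 7)^3*(sin(j) - 3)^4*(sin(j) + 2)^3)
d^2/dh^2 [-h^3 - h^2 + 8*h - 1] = -6*h - 2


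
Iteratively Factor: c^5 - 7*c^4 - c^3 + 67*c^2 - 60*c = (c - 1)*(c^4 - 6*c^3 - 7*c^2 + 60*c) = (c - 1)*(c + 3)*(c^3 - 9*c^2 + 20*c) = c*(c - 1)*(c + 3)*(c^2 - 9*c + 20) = c*(c - 4)*(c - 1)*(c + 3)*(c - 5)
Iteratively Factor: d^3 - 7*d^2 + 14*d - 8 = (d - 2)*(d^2 - 5*d + 4) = (d - 4)*(d - 2)*(d - 1)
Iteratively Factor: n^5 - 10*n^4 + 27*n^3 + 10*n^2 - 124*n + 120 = (n - 2)*(n^4 - 8*n^3 + 11*n^2 + 32*n - 60) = (n - 2)*(n + 2)*(n^3 - 10*n^2 + 31*n - 30) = (n - 2)^2*(n + 2)*(n^2 - 8*n + 15) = (n - 3)*(n - 2)^2*(n + 2)*(n - 5)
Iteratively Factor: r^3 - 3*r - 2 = (r - 2)*(r^2 + 2*r + 1) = (r - 2)*(r + 1)*(r + 1)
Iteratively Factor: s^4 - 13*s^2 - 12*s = (s + 3)*(s^3 - 3*s^2 - 4*s) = (s - 4)*(s + 3)*(s^2 + s) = (s - 4)*(s + 1)*(s + 3)*(s)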